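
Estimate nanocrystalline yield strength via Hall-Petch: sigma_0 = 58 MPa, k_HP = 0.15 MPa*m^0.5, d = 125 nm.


d = 125 nm = 1.25e-07 m
sqrt(d) = 0.0003535534
Hall-Petch contribution = k / sqrt(d) = 0.15 / 0.0003535534 = 424.3 MPa
sigma = sigma_0 + k/sqrt(d) = 58 + 424.3 = 482.3 MPa

482.3


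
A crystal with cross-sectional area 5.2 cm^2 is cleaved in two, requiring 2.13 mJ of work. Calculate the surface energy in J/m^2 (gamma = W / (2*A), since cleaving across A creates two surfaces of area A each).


Convert: A = 5.2 cm^2 = 0.00052 m^2, W = 2.13 mJ = 0.00213 J
Cleaving exposes two faces of area A, so total new surface = 2*A and gamma = W / (2*A)
gamma = 0.00213 / (2 * 0.00052)
gamma = 2.048 J/m^2

2.048


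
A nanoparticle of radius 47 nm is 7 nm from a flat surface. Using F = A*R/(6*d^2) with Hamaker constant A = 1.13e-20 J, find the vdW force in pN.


Convert to SI: R = 47 nm = 4.7e-08 m, d = 7 nm = 7e-09 m
F = A * R / (6 * d^2)
F = 1.13e-20 * 4.7e-08 / (6 * (7e-09)^2)
F = 1.80646e-12 N = 1.806 pN

1.806


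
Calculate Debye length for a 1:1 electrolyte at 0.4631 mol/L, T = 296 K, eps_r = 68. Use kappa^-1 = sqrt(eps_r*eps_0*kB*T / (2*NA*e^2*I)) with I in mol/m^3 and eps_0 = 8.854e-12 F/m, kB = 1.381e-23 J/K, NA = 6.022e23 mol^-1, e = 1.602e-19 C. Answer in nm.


Ionic strength I = 0.4631 * 1^2 * 1000 = 463.1 mol/m^3
kappa^-1 = sqrt(68 * 8.854e-12 * 1.381e-23 * 296 / (2 * 6.022e23 * (1.602e-19)^2 * 463.1))
kappa^-1 = 0.415 nm

0.415


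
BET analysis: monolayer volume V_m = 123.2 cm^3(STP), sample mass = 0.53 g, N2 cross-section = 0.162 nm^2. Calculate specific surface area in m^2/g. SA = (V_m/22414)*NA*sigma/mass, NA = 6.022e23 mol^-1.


Number of moles in monolayer = V_m / 22414 = 123.2 / 22414 = 0.00549656
Number of molecules = moles * NA = 0.00549656 * 6.022e23
SA = molecules * sigma / mass
SA = (123.2 / 22414) * 6.022e23 * 0.162e-18 / 0.53
SA = 1011.7 m^2/g

1011.7


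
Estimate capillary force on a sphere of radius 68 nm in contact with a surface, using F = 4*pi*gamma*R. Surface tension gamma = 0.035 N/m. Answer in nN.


Convert radius: R = 68 nm = 6.8e-08 m
F = 4 * pi * gamma * R
F = 4 * pi * 0.035 * 6.8e-08
F = 2.9908e-08 N = 29.908 nN

29.908


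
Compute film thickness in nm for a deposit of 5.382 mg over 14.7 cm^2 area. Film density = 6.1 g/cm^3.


Convert: m = 5.382 mg = 5.3820e-06 kg, A = 14.7 cm^2 = 1.4700e-03 m^2, rho = 6.1 g/cm^3 = 6100 kg/m^3
t = m / (A * rho)
t = 5.3820e-06 / (1.4700e-03 * 6100)
t = 6.0020e-07 m = 600.2 nm

600.2


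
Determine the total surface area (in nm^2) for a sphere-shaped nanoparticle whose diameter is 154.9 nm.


Radius r = 154.9/2 = 77.45 nm
Surface area SA = 4 * pi * r^2
SA = 4 * pi * (77.45)^2
SA = 75379.41 nm^2

75379.41


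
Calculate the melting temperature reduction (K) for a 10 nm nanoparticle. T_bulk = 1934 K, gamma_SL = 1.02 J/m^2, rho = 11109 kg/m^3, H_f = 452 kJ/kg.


Radius R = 10/2 = 5 nm = 5e-09 m
Convert H_f = 452 kJ/kg = 452000 J/kg
dT = 2 * gamma_SL * T_bulk / (rho * H_f * R)
dT = 2 * 1.02 * 1934 / (11109 * 452000 * 5e-09)
dT = 157.1 K

157.1


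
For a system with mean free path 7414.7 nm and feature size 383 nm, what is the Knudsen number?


Knudsen number Kn = lambda / L
Kn = 7414.7 / 383
Kn = 19.3595

19.3595


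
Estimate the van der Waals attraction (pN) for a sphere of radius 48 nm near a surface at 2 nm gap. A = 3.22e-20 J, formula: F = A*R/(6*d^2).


Convert to SI: R = 48 nm = 4.8e-08 m, d = 2 nm = 2e-09 m
F = A * R / (6 * d^2)
F = 3.22e-20 * 4.8e-08 / (6 * (2e-09)^2)
F = 6.44e-11 N = 64.4 pN

64.4


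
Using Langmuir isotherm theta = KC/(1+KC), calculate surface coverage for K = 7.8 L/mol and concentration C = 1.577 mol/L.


Langmuir isotherm: theta = K*C / (1 + K*C)
K*C = 7.8 * 1.577 = 12.3006
theta = 12.3006 / (1 + 12.3006) = 12.3006 / 13.3006
theta = 0.9248

0.9248


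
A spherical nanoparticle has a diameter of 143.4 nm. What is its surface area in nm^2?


Radius r = 143.4/2 = 71.7 nm
Surface area SA = 4 * pi * r^2
SA = 4 * pi * (71.7)^2
SA = 64602.33 nm^2

64602.33


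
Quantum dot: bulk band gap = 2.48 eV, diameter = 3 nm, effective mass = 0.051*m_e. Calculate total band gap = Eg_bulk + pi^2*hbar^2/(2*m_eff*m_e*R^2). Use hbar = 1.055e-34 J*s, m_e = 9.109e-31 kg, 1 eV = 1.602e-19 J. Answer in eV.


Radius R = 3/2 nm = 1.5e-09 m
Confinement energy dE = pi^2 * hbar^2 / (2 * m_eff * m_e * R^2)
dE = pi^2 * (1.055e-34)^2 / (2 * 0.051 * 9.109e-31 * (1.5e-09)^2) J, divided by 1.602e-19 J/eV
dE = 3.2801 eV
Total band gap = E_g(bulk) + dE = 2.48 + 3.2801 = 5.7601 eV

5.7601


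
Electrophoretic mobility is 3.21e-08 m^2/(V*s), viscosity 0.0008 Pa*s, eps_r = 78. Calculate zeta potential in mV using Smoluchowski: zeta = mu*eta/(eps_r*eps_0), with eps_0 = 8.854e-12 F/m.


Smoluchowski equation: zeta = mu * eta / (eps_r * eps_0)
zeta = 3.21e-08 * 0.0008 / (78 * 8.854e-12)
zeta = 0.037184 V = 37.18 mV

37.18


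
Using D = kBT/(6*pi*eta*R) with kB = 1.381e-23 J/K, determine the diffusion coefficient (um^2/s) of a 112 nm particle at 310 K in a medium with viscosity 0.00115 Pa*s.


Radius R = 112/2 = 56 nm = 5.6e-08 m
D = kB*T / (6*pi*eta*R)
D = 1.381e-23 * 310 / (6 * pi * 0.00115 * 5.6e-08)
D = 3.5267e-12 m^2/s = 3.527 um^2/s

3.527


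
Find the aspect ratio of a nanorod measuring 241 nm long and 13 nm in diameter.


Aspect ratio AR = length / diameter
AR = 241 / 13
AR = 18.54

18.54


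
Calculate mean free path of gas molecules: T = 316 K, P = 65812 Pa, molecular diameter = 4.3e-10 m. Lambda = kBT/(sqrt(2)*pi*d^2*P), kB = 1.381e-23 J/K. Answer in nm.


Mean free path: lambda = kB*T / (sqrt(2) * pi * d^2 * P)
lambda = 1.381e-23 * 316 / (sqrt(2) * pi * (4.3e-10)^2 * 65812)
lambda = 8.07187e-08 m
lambda = 80.72 nm

80.72


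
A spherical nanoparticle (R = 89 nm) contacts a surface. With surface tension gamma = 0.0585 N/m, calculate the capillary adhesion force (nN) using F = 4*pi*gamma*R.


Convert radius: R = 89 nm = 8.9e-08 m
F = 4 * pi * gamma * R
F = 4 * pi * 0.0585 * 8.9e-08
F = 6.54268e-08 N = 65.4268 nN

65.4268


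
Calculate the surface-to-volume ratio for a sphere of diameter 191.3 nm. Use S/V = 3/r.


Radius r = 191.3/2 = 95.65 nm
S/V = 3 / r = 3 / 95.65
S/V = 0.0314 nm^-1

0.0314


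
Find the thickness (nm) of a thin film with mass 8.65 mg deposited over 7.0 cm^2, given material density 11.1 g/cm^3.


Convert: m = 8.65 mg = 8.6500e-06 kg, A = 7.0 cm^2 = 7.0000e-04 m^2, rho = 11.1 g/cm^3 = 11100 kg/m^3
t = m / (A * rho)
t = 8.6500e-06 / (7.0000e-04 * 11100)
t = 1.1133e-06 m = 1113.3 nm

1113.3


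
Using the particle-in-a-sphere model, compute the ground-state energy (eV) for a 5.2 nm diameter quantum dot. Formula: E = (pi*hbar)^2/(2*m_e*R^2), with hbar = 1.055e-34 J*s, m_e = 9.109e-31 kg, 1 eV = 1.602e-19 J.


Radius R = 5.2/2 = 2.6 nm = 2.6e-09 m
E = (pi * 1.055e-34)^2 / (2 * 9.109e-31 * (2.6e-09)^2)
E(J) = 8.91984e-21
E = E(J) / 1.602e-19 = 0.0557 eV

0.0557


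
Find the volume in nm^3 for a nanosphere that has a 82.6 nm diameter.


Radius r = 82.6/2 = 41.3 nm
Volume V = (4/3) * pi * r^3
V = (4/3) * pi * (41.3)^3
V = 295079.31 nm^3

295079.31


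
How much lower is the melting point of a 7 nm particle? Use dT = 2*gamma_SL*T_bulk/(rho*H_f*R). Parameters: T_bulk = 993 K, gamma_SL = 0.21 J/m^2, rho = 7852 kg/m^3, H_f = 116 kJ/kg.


Radius R = 7/2 = 3.5 nm = 3.5e-09 m
Convert H_f = 116 kJ/kg = 116000 J/kg
dT = 2 * gamma_SL * T_bulk / (rho * H_f * R)
dT = 2 * 0.21 * 993 / (7852 * 116000 * 3.5e-09)
dT = 130.8 K

130.8


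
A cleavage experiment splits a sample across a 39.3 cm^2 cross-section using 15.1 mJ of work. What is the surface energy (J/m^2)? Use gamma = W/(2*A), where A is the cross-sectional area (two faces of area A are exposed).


Convert: A = 39.3 cm^2 = 0.00393 m^2, W = 15.1 mJ = 0.0151 J
Cleaving exposes two faces of area A, so total new surface = 2*A and gamma = W / (2*A)
gamma = 0.0151 / (2 * 0.00393)
gamma = 1.921 J/m^2

1.921


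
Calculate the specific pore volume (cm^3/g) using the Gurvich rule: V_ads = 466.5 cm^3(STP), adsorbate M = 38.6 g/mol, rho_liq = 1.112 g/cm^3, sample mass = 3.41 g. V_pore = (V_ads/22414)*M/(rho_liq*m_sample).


Moles adsorbed n = V_ads / 22414 = 466.5 / 22414 = 2.081288e-02 mol
Liquid volume V_liq = n * M / rho_liq = 2.081288e-02 * 38.6 / 1.112 = 0.72246 cm^3
Specific pore volume V_pore = V_liq / m_sample = 0.72246 / 3.41
V_pore = 0.2119 cm^3/g

0.2119


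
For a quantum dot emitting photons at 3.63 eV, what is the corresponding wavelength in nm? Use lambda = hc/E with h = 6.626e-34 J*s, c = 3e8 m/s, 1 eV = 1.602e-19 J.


Convert energy: E = 3.63 eV = 3.63 * 1.602e-19 = 5.81526e-19 J
lambda = h*c / E = 6.626e-34 * 3e8 / 5.81526e-19
lambda = 3.41825e-07 m = 341.8 nm

341.8


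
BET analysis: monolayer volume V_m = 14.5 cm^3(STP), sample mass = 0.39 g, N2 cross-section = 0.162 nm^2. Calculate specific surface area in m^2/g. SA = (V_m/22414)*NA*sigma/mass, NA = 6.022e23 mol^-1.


Number of moles in monolayer = V_m / 22414 = 14.5 / 22414 = 0.00064692
Number of molecules = moles * NA = 0.00064692 * 6.022e23
SA = molecules * sigma / mass
SA = (14.5 / 22414) * 6.022e23 * 0.162e-18 / 0.39
SA = 161.8 m^2/g

161.8


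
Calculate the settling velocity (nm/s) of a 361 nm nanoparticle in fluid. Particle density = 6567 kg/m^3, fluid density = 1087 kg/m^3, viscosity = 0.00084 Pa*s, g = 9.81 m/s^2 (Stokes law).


Radius R = 361/2 nm = 1.805e-07 m
Density difference = 6567 - 1087 = 5480 kg/m^3
v = 2 * R^2 * (rho_p - rho_f) * g / (9 * eta)
v = 2 * (1.805e-07)^2 * 5480 * 9.81 / (9 * 0.00084)
v = 4.63353e-07 m/s = 463.3532 nm/s

463.3532


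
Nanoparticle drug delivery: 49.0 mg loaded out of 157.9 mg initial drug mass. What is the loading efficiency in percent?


Drug loading efficiency = (drug loaded / drug initial) * 100
DLE = 49.0 / 157.9 * 100
DLE = 0.3103 * 100
DLE = 31.03%

31.03


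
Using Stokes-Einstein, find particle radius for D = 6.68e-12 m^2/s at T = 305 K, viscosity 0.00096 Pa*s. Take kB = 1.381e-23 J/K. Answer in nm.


Stokes-Einstein: R = kB*T / (6*pi*eta*D)
R = 1.381e-23 * 305 / (6 * pi * 0.00096 * 6.68e-12)
R = 3.48453e-08 m = 34.85 nm

34.85


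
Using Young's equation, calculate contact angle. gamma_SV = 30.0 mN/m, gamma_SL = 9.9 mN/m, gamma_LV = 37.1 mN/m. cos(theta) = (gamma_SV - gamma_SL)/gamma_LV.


cos(theta) = (gamma_SV - gamma_SL) / gamma_LV
cos(theta) = (30.0 - 9.9) / 37.1
cos(theta) = 0.541779
theta = arccos(0.541779) = 57.2 degrees

57.2


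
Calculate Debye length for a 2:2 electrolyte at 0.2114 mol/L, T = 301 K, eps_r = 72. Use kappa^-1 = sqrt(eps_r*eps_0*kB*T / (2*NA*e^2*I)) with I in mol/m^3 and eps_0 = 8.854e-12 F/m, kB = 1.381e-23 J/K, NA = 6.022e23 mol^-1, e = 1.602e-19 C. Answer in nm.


Ionic strength I = 0.2114 * 2^2 * 1000 = 845.6 mol/m^3
kappa^-1 = sqrt(72 * 8.854e-12 * 1.381e-23 * 301 / (2 * 6.022e23 * (1.602e-19)^2 * 845.6))
kappa^-1 = 0.318 nm

0.318


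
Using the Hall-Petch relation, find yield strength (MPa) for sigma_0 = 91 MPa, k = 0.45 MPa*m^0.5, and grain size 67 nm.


d = 67 nm = 6.7e-08 m
sqrt(d) = 0.0002588436
Hall-Petch contribution = k / sqrt(d) = 0.45 / 0.0002588436 = 1738.5 MPa
sigma = sigma_0 + k/sqrt(d) = 91 + 1738.5 = 1829.5 MPa

1829.5


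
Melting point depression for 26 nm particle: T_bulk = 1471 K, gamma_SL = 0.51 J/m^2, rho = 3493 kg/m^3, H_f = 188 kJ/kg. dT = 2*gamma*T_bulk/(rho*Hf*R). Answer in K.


Radius R = 26/2 = 13 nm = 1.3e-08 m
Convert H_f = 188 kJ/kg = 188000 J/kg
dT = 2 * gamma_SL * T_bulk / (rho * H_f * R)
dT = 2 * 0.51 * 1471 / (3493 * 188000 * 1.3e-08)
dT = 175.8 K

175.8


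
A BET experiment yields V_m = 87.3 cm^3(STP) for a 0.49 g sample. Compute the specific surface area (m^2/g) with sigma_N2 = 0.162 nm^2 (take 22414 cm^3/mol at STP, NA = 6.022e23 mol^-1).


Number of moles in monolayer = V_m / 22414 = 87.3 / 22414 = 0.00389489
Number of molecules = moles * NA = 0.00389489 * 6.022e23
SA = molecules * sigma / mass
SA = (87.3 / 22414) * 6.022e23 * 0.162e-18 / 0.49
SA = 775.5 m^2/g

775.5


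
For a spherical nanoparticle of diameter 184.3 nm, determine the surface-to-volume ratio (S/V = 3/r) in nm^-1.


Radius r = 184.3/2 = 92.15 nm
S/V = 3 / r = 3 / 92.15
S/V = 0.0326 nm^-1

0.0326


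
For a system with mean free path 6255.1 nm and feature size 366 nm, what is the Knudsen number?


Knudsen number Kn = lambda / L
Kn = 6255.1 / 366
Kn = 17.0904

17.0904


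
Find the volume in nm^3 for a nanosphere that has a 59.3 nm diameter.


Radius r = 59.3/2 = 29.65 nm
Volume V = (4/3) * pi * r^3
V = (4/3) * pi * (29.65)^3
V = 109184.93 nm^3

109184.93


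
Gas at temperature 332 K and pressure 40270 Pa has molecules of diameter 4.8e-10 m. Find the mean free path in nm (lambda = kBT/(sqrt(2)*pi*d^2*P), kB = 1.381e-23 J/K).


Mean free path: lambda = kB*T / (sqrt(2) * pi * d^2 * P)
lambda = 1.381e-23 * 332 / (sqrt(2) * pi * (4.8e-10)^2 * 40270)
lambda = 1.11225e-07 m
lambda = 111.23 nm

111.23


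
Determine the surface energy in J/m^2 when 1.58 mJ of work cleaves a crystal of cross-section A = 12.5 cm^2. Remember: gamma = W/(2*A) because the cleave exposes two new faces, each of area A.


Convert: A = 12.5 cm^2 = 0.00125 m^2, W = 1.58 mJ = 0.00158 J
Cleaving exposes two faces of area A, so total new surface = 2*A and gamma = W / (2*A)
gamma = 0.00158 / (2 * 0.00125)
gamma = 0.632 J/m^2

0.632


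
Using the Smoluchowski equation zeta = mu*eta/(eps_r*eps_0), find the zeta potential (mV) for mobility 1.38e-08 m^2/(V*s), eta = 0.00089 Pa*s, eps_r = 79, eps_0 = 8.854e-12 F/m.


Smoluchowski equation: zeta = mu * eta / (eps_r * eps_0)
zeta = 1.38e-08 * 0.00089 / (79 * 8.854e-12)
zeta = 0.017559 V = 17.56 mV

17.56


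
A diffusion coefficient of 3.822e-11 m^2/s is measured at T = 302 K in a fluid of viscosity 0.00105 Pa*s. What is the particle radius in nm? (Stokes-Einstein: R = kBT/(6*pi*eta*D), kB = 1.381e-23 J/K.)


Stokes-Einstein: R = kB*T / (6*pi*eta*D)
R = 1.381e-23 * 302 / (6 * pi * 0.00105 * 3.822e-11)
R = 5.5134e-09 m = 5.51 nm

5.51


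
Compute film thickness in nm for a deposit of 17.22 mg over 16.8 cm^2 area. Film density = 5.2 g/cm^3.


Convert: m = 17.22 mg = 1.7220e-05 kg, A = 16.8 cm^2 = 1.6800e-03 m^2, rho = 5.2 g/cm^3 = 5200 kg/m^3
t = m / (A * rho)
t = 1.7220e-05 / (1.6800e-03 * 5200)
t = 1.9712e-06 m = 1971.2 nm

1971.2


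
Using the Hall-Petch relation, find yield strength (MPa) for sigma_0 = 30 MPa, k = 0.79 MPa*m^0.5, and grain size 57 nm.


d = 57 nm = 5.7e-08 m
sqrt(d) = 0.0002387467
Hall-Petch contribution = k / sqrt(d) = 0.79 / 0.0002387467 = 3308.9 MPa
sigma = sigma_0 + k/sqrt(d) = 30 + 3308.9 = 3338.9 MPa

3338.9


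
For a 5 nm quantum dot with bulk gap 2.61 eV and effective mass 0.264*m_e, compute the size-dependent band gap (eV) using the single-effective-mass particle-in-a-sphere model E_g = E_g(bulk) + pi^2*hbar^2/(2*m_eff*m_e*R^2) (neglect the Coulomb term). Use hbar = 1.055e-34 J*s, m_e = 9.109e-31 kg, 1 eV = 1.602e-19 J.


Radius R = 5/2 nm = 2.5e-09 m
Confinement energy dE = pi^2 * hbar^2 / (2 * m_eff * m_e * R^2)
dE = pi^2 * (1.055e-34)^2 / (2 * 0.264 * 9.109e-31 * (2.5e-09)^2) J, divided by 1.602e-19 J/eV
dE = 0.2281 eV
Total band gap = E_g(bulk) + dE = 2.61 + 0.2281 = 2.8381 eV

2.8381


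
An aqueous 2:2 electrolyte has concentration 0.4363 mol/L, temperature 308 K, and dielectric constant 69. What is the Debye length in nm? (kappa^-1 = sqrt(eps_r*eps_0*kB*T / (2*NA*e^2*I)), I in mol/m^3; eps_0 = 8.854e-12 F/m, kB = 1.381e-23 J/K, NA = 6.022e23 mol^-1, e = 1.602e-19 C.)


Ionic strength I = 0.4363 * 2^2 * 1000 = 1745.2 mol/m^3
kappa^-1 = sqrt(69 * 8.854e-12 * 1.381e-23 * 308 / (2 * 6.022e23 * (1.602e-19)^2 * 1745.2))
kappa^-1 = 0.219 nm

0.219


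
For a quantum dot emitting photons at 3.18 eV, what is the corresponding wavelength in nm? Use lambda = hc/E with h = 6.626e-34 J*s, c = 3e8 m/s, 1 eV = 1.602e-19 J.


Convert energy: E = 3.18 eV = 3.18 * 1.602e-19 = 5.09436e-19 J
lambda = h*c / E = 6.626e-34 * 3e8 / 5.09436e-19
lambda = 3.90196e-07 m = 390.2 nm

390.2


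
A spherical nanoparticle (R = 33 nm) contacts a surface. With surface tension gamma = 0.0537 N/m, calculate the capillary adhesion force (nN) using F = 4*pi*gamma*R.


Convert radius: R = 33 nm = 3.3e-08 m
F = 4 * pi * gamma * R
F = 4 * pi * 0.0537 * 3.3e-08
F = 2.22689e-08 N = 22.2689 nN

22.2689


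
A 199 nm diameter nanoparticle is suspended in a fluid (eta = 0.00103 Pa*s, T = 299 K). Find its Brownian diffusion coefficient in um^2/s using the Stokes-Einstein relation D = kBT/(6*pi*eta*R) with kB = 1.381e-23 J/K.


Radius R = 199/2 = 99.5 nm = 9.95e-08 m
D = kB*T / (6*pi*eta*R)
D = 1.381e-23 * 299 / (6 * pi * 0.00103 * 9.95e-08)
D = 2.13749e-12 m^2/s = 2.137 um^2/s

2.137


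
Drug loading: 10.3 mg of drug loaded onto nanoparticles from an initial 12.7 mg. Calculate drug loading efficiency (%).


Drug loading efficiency = (drug loaded / drug initial) * 100
DLE = 10.3 / 12.7 * 100
DLE = 0.811 * 100
DLE = 81.1%

81.1


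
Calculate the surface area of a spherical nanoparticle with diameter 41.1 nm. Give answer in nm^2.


Radius r = 41.1/2 = 20.55 nm
Surface area SA = 4 * pi * r^2
SA = 4 * pi * (20.55)^2
SA = 5306.81 nm^2

5306.81


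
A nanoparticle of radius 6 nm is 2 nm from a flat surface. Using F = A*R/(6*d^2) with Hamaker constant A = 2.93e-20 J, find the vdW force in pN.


Convert to SI: R = 6 nm = 6e-09 m, d = 2 nm = 2e-09 m
F = A * R / (6 * d^2)
F = 2.93e-20 * 6e-09 / (6 * (2e-09)^2)
F = 7.325e-12 N = 7.325 pN

7.325


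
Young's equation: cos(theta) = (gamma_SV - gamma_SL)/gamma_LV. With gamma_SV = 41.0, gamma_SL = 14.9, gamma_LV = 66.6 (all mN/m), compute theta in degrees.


cos(theta) = (gamma_SV - gamma_SL) / gamma_LV
cos(theta) = (41.0 - 14.9) / 66.6
cos(theta) = 0.391892
theta = arccos(0.391892) = 66.93 degrees

66.93


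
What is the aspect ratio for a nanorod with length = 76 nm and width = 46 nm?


Aspect ratio AR = length / diameter
AR = 76 / 46
AR = 1.65

1.65


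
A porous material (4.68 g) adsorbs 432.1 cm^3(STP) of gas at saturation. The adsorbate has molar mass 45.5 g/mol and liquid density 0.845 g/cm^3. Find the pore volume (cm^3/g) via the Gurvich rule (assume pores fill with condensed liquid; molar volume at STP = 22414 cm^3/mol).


Moles adsorbed n = V_ads / 22414 = 432.1 / 22414 = 1.927813e-02 mol
Liquid volume V_liq = n * M / rho_liq = 1.927813e-02 * 45.5 / 0.845 = 1.03805 cm^3
Specific pore volume V_pore = V_liq / m_sample = 1.03805 / 4.68
V_pore = 0.2218 cm^3/g

0.2218


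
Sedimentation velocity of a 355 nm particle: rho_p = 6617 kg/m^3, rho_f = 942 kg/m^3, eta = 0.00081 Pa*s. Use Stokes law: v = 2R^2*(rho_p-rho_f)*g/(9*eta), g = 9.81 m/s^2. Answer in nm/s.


Radius R = 355/2 nm = 1.775e-07 m
Density difference = 6617 - 942 = 5675 kg/m^3
v = 2 * R^2 * (rho_p - rho_f) * g / (9 * eta)
v = 2 * (1.775e-07)^2 * 5675 * 9.81 / (9 * 0.00081)
v = 4.81209e-07 m/s = 481.2093 nm/s

481.2093


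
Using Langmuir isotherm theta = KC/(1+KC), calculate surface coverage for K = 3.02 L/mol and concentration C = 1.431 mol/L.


Langmuir isotherm: theta = K*C / (1 + K*C)
K*C = 3.02 * 1.431 = 4.32162
theta = 4.32162 / (1 + 4.32162) = 4.32162 / 5.32162
theta = 0.8121

0.8121


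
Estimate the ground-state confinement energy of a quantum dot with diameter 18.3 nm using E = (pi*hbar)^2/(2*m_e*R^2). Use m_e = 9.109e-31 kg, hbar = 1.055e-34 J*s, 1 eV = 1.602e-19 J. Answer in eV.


Radius R = 18.3/2 = 9.15 nm = 9.15e-09 m
E = (pi * 1.055e-34)^2 / (2 * 9.109e-31 * (9.15e-09)^2)
E(J) = 7.20214e-22
E = E(J) / 1.602e-19 = 0.0045 eV

0.0045


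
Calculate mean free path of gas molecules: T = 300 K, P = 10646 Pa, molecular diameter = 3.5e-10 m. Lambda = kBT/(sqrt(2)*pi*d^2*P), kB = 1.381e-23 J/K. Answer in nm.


Mean free path: lambda = kB*T / (sqrt(2) * pi * d^2 * P)
lambda = 1.381e-23 * 300 / (sqrt(2) * pi * (3.5e-10)^2 * 10646)
lambda = 7.15035e-07 m
lambda = 715.04 nm

715.04


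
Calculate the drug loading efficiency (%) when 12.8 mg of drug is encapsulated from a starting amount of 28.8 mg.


Drug loading efficiency = (drug loaded / drug initial) * 100
DLE = 12.8 / 28.8 * 100
DLE = 0.4444 * 100
DLE = 44.44%

44.44


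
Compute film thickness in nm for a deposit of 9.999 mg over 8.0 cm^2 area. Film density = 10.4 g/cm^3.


Convert: m = 9.999 mg = 9.9990e-06 kg, A = 8.0 cm^2 = 8.0000e-04 m^2, rho = 10.4 g/cm^3 = 10400 kg/m^3
t = m / (A * rho)
t = 9.9990e-06 / (8.0000e-04 * 10400)
t = 1.2018e-06 m = 1201.8 nm

1201.8


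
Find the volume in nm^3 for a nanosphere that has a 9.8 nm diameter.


Radius r = 9.8/2 = 4.9 nm
Volume V = (4/3) * pi * r^3
V = (4/3) * pi * (4.9)^3
V = 492.81 nm^3

492.81


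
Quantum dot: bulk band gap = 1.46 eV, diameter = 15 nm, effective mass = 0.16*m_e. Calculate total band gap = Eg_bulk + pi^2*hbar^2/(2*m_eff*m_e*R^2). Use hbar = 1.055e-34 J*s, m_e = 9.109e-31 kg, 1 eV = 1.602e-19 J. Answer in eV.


Radius R = 15/2 nm = 7.5e-09 m
Confinement energy dE = pi^2 * hbar^2 / (2 * m_eff * m_e * R^2)
dE = pi^2 * (1.055e-34)^2 / (2 * 0.16 * 9.109e-31 * (7.5e-09)^2) J, divided by 1.602e-19 J/eV
dE = 0.0418 eV
Total band gap = E_g(bulk) + dE = 1.46 + 0.0418 = 1.5018 eV

1.5018


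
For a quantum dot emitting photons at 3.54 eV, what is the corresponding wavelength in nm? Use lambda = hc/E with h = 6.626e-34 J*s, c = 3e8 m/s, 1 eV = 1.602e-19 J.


Convert energy: E = 3.54 eV = 3.54 * 1.602e-19 = 5.67108e-19 J
lambda = h*c / E = 6.626e-34 * 3e8 / 5.67108e-19
lambda = 3.50515e-07 m = 350.5 nm

350.5


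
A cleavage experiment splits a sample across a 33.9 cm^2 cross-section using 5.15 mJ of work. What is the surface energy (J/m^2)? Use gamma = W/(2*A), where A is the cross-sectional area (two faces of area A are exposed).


Convert: A = 33.9 cm^2 = 0.00339 m^2, W = 5.15 mJ = 0.00515 J
Cleaving exposes two faces of area A, so total new surface = 2*A and gamma = W / (2*A)
gamma = 0.00515 / (2 * 0.00339)
gamma = 0.76 J/m^2

0.76


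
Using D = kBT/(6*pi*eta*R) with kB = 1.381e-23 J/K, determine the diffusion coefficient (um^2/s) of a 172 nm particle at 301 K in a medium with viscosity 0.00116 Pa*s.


Radius R = 172/2 = 86 nm = 8.6e-08 m
D = kB*T / (6*pi*eta*R)
D = 1.381e-23 * 301 / (6 * pi * 0.00116 * 8.6e-08)
D = 2.21056e-12 m^2/s = 2.211 um^2/s

2.211


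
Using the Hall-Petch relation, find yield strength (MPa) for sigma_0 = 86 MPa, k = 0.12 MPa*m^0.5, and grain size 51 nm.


d = 51 nm = 5.1e-08 m
sqrt(d) = 0.0002258318
Hall-Petch contribution = k / sqrt(d) = 0.12 / 0.0002258318 = 531.4 MPa
sigma = sigma_0 + k/sqrt(d) = 86 + 531.4 = 617.4 MPa

617.4


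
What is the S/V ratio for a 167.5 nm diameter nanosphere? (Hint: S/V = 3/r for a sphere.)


Radius r = 167.5/2 = 83.75 nm
S/V = 3 / r = 3 / 83.75
S/V = 0.0358 nm^-1

0.0358


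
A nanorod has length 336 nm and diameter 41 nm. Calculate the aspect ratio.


Aspect ratio AR = length / diameter
AR = 336 / 41
AR = 8.2

8.2


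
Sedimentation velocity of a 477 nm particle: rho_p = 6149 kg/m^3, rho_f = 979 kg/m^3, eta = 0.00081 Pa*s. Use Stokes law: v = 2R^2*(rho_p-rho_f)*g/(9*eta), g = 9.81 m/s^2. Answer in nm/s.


Radius R = 477/2 nm = 2.385e-07 m
Density difference = 6149 - 979 = 5170 kg/m^3
v = 2 * R^2 * (rho_p - rho_f) * g / (9 * eta)
v = 2 * (2.385e-07)^2 * 5170 * 9.81 / (9 * 0.00081)
v = 7.91478e-07 m/s = 791.4779 nm/s

791.4779


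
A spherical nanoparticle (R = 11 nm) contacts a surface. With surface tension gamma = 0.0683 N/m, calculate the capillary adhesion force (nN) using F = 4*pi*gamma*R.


Convert radius: R = 11 nm = 1.1e-08 m
F = 4 * pi * gamma * R
F = 4 * pi * 0.0683 * 1.1e-08
F = 9.44111e-09 N = 9.4411 nN

9.4411


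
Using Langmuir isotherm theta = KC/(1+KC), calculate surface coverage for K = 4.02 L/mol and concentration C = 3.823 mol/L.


Langmuir isotherm: theta = K*C / (1 + K*C)
K*C = 4.02 * 3.823 = 15.36846
theta = 15.36846 / (1 + 15.36846) = 15.36846 / 16.36846
theta = 0.9389

0.9389


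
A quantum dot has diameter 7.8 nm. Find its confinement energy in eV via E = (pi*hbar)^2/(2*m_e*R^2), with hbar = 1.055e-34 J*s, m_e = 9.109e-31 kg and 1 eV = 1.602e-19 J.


Radius R = 7.8/2 = 3.9 nm = 3.9e-09 m
E = (pi * 1.055e-34)^2 / (2 * 9.109e-31 * (3.9e-09)^2)
E(J) = 3.96438e-21
E = E(J) / 1.602e-19 = 0.0247 eV

0.0247


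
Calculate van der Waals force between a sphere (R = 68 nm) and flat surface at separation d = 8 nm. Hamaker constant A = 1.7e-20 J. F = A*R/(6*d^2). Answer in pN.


Convert to SI: R = 68 nm = 6.8e-08 m, d = 8 nm = 8e-09 m
F = A * R / (6 * d^2)
F = 1.7e-20 * 6.8e-08 / (6 * (8e-09)^2)
F = 3.01042e-12 N = 3.01 pN

3.01


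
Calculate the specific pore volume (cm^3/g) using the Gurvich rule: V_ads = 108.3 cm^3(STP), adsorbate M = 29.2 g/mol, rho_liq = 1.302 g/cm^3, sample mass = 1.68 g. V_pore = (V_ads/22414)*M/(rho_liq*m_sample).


Moles adsorbed n = V_ads / 22414 = 108.3 / 22414 = 4.831802e-03 mol
Liquid volume V_liq = n * M / rho_liq = 4.831802e-03 * 29.2 / 1.302 = 0.10836 cm^3
Specific pore volume V_pore = V_liq / m_sample = 0.10836 / 1.68
V_pore = 0.0645 cm^3/g

0.0645


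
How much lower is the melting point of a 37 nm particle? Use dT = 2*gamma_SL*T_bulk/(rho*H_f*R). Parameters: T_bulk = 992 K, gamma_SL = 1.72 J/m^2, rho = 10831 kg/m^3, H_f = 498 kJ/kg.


Radius R = 37/2 = 18.5 nm = 1.85e-08 m
Convert H_f = 498 kJ/kg = 498000 J/kg
dT = 2 * gamma_SL * T_bulk / (rho * H_f * R)
dT = 2 * 1.72 * 992 / (10831 * 498000 * 1.85e-08)
dT = 34.2 K

34.2


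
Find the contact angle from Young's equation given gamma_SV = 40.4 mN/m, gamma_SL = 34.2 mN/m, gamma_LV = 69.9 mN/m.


cos(theta) = (gamma_SV - gamma_SL) / gamma_LV
cos(theta) = (40.4 - 34.2) / 69.9
cos(theta) = 0.088698
theta = arccos(0.088698) = 84.91 degrees

84.91


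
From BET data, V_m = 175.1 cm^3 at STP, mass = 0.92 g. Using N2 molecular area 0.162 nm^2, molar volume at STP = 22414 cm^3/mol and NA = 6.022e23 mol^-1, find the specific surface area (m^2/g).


Number of moles in monolayer = V_m / 22414 = 175.1 / 22414 = 0.00781208
Number of molecules = moles * NA = 0.00781208 * 6.022e23
SA = molecules * sigma / mass
SA = (175.1 / 22414) * 6.022e23 * 0.162e-18 / 0.92
SA = 828.4 m^2/g

828.4


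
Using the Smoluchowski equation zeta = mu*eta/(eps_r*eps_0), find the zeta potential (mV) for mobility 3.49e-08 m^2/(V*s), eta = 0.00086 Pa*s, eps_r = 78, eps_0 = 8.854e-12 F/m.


Smoluchowski equation: zeta = mu * eta / (eps_r * eps_0)
zeta = 3.49e-08 * 0.00086 / (78 * 8.854e-12)
zeta = 0.04346 V = 43.46 mV

43.46


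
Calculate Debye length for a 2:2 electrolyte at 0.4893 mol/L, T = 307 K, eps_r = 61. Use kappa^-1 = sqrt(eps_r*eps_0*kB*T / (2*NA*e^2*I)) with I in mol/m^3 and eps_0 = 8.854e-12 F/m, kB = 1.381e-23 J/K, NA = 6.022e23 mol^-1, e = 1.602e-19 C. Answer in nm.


Ionic strength I = 0.4893 * 2^2 * 1000 = 1957.2 mol/m^3
kappa^-1 = sqrt(61 * 8.854e-12 * 1.381e-23 * 307 / (2 * 6.022e23 * (1.602e-19)^2 * 1957.2))
kappa^-1 = 0.195 nm

0.195


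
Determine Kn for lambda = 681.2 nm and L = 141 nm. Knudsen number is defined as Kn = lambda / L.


Knudsen number Kn = lambda / L
Kn = 681.2 / 141
Kn = 4.8312

4.8312


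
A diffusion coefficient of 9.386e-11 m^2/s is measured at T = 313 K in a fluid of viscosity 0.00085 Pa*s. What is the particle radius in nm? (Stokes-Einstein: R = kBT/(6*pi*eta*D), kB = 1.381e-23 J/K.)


Stokes-Einstein: R = kB*T / (6*pi*eta*D)
R = 1.381e-23 * 313 / (6 * pi * 0.00085 * 9.386e-11)
R = 2.87434e-09 m = 2.87 nm

2.87


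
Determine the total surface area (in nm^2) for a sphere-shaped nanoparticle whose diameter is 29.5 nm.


Radius r = 29.5/2 = 14.75 nm
Surface area SA = 4 * pi * r^2
SA = 4 * pi * (14.75)^2
SA = 2733.97 nm^2

2733.97


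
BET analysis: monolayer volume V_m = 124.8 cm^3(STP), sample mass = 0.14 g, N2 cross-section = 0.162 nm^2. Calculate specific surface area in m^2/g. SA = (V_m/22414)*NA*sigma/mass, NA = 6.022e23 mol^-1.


Number of moles in monolayer = V_m / 22414 = 124.8 / 22414 = 0.00556795
Number of molecules = moles * NA = 0.00556795 * 6.022e23
SA = molecules * sigma / mass
SA = (124.8 / 22414) * 6.022e23 * 0.162e-18 / 0.14
SA = 3879.9 m^2/g

3879.9


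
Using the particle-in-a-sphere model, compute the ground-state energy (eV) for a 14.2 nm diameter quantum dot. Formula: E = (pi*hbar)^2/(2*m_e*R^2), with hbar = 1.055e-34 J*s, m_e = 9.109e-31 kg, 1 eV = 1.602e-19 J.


Radius R = 14.2/2 = 7.1 nm = 7.1e-09 m
E = (pi * 1.055e-34)^2 / (2 * 9.109e-31 * (7.1e-09)^2)
E(J) = 1.19615e-21
E = E(J) / 1.602e-19 = 0.0075 eV

0.0075


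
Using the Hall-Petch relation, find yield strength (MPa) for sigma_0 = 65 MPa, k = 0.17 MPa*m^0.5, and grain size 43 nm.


d = 43 nm = 4.3e-08 m
sqrt(d) = 0.0002073644
Hall-Petch contribution = k / sqrt(d) = 0.17 / 0.0002073644 = 819.8 MPa
sigma = sigma_0 + k/sqrt(d) = 65 + 819.8 = 884.8 MPa

884.8


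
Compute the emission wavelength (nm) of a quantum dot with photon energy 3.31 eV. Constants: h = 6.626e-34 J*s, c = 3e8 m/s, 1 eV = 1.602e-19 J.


Convert energy: E = 3.31 eV = 3.31 * 1.602e-19 = 5.30262e-19 J
lambda = h*c / E = 6.626e-34 * 3e8 / 5.30262e-19
lambda = 3.74871e-07 m = 374.9 nm

374.9


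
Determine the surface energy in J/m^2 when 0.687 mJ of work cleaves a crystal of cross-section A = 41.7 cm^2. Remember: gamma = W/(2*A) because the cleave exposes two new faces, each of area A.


Convert: A = 41.7 cm^2 = 0.00417 m^2, W = 0.687 mJ = 0.000687 J
Cleaving exposes two faces of area A, so total new surface = 2*A and gamma = W / (2*A)
gamma = 0.000687 / (2 * 0.00417)
gamma = 0.082 J/m^2

0.082


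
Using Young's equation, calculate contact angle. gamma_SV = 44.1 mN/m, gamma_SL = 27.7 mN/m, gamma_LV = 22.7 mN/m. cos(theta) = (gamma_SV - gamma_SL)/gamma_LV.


cos(theta) = (gamma_SV - gamma_SL) / gamma_LV
cos(theta) = (44.1 - 27.7) / 22.7
cos(theta) = 0.722467
theta = arccos(0.722467) = 43.74 degrees

43.74


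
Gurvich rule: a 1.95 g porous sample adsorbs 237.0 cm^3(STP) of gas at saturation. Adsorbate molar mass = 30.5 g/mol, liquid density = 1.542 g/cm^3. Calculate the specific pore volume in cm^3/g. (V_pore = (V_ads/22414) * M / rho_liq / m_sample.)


Moles adsorbed n = V_ads / 22414 = 237.0 / 22414 = 1.057375e-02 mol
Liquid volume V_liq = n * M / rho_liq = 1.057375e-02 * 30.5 / 1.542 = 0.20914 cm^3
Specific pore volume V_pore = V_liq / m_sample = 0.20914 / 1.95
V_pore = 0.1073 cm^3/g

0.1073


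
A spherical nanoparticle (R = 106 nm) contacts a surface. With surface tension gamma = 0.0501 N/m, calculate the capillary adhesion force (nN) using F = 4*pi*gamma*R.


Convert radius: R = 106 nm = 1.06e-07 m
F = 4 * pi * gamma * R
F = 4 * pi * 0.0501 * 1.06e-07
F = 6.6735e-08 N = 66.735 nN

66.735


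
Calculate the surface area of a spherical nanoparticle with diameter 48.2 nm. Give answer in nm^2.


Radius r = 48.2/2 = 24.1 nm
Surface area SA = 4 * pi * r^2
SA = 4 * pi * (24.1)^2
SA = 7298.67 nm^2

7298.67


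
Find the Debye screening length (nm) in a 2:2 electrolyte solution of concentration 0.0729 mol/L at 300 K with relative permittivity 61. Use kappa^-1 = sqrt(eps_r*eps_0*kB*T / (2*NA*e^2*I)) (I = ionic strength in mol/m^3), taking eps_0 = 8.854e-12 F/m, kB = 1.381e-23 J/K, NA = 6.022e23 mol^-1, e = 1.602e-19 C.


Ionic strength I = 0.0729 * 2^2 * 1000 = 291.6 mol/m^3
kappa^-1 = sqrt(61 * 8.854e-12 * 1.381e-23 * 300 / (2 * 6.022e23 * (1.602e-19)^2 * 291.6))
kappa^-1 = 0.498 nm

0.498


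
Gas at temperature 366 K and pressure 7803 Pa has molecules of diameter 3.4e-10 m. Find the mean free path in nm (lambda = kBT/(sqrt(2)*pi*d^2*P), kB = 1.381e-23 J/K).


Mean free path: lambda = kB*T / (sqrt(2) * pi * d^2 * P)
lambda = 1.381e-23 * 366 / (sqrt(2) * pi * (3.4e-10)^2 * 7803)
lambda = 1.26122e-06 m
lambda = 1261.22 nm

1261.22


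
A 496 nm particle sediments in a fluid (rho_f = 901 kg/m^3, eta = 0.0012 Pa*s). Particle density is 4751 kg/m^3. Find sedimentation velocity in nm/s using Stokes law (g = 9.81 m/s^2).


Radius R = 496/2 nm = 2.48e-07 m
Density difference = 4751 - 901 = 3850 kg/m^3
v = 2 * R^2 * (rho_p - rho_f) * g / (9 * eta)
v = 2 * (2.48e-07)^2 * 3850 * 9.81 / (9 * 0.0012)
v = 4.30169e-07 m/s = 430.1692 nm/s

430.1692


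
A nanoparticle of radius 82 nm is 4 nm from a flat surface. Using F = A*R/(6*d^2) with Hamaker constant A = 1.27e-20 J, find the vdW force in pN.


Convert to SI: R = 82 nm = 8.2e-08 m, d = 4 nm = 4e-09 m
F = A * R / (6 * d^2)
F = 1.27e-20 * 8.2e-08 / (6 * (4e-09)^2)
F = 1.08479e-11 N = 10.848 pN

10.848


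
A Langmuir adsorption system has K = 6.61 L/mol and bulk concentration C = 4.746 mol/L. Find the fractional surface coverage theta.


Langmuir isotherm: theta = K*C / (1 + K*C)
K*C = 6.61 * 4.746 = 31.37106
theta = 31.37106 / (1 + 31.37106) = 31.37106 / 32.37106
theta = 0.9691

0.9691


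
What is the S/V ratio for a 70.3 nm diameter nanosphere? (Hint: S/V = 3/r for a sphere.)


Radius r = 70.3/2 = 35.15 nm
S/V = 3 / r = 3 / 35.15
S/V = 0.0853 nm^-1

0.0853


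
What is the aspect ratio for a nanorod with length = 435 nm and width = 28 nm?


Aspect ratio AR = length / diameter
AR = 435 / 28
AR = 15.54

15.54


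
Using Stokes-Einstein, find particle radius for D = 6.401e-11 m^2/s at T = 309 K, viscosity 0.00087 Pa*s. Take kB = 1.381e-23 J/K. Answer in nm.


Stokes-Einstein: R = kB*T / (6*pi*eta*D)
R = 1.381e-23 * 309 / (6 * pi * 0.00087 * 6.401e-11)
R = 4.06522e-09 m = 4.07 nm

4.07


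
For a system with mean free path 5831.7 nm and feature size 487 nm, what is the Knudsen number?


Knudsen number Kn = lambda / L
Kn = 5831.7 / 487
Kn = 11.9747

11.9747


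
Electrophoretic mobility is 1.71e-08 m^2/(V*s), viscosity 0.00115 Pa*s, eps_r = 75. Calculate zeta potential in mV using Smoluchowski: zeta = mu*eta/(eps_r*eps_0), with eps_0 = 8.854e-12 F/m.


Smoluchowski equation: zeta = mu * eta / (eps_r * eps_0)
zeta = 1.71e-08 * 0.00115 / (75 * 8.854e-12)
zeta = 0.029614 V = 29.61 mV

29.61


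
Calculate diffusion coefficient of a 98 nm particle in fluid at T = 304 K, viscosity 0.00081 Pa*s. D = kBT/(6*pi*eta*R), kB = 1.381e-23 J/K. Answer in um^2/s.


Radius R = 98/2 = 49 nm = 4.9e-08 m
D = kB*T / (6*pi*eta*R)
D = 1.381e-23 * 304 / (6 * pi * 0.00081 * 4.9e-08)
D = 5.61158e-12 m^2/s = 5.612 um^2/s

5.612


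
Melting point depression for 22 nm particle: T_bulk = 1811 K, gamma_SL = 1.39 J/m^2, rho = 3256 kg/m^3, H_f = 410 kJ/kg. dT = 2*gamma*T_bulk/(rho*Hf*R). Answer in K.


Radius R = 22/2 = 11 nm = 1.1e-08 m
Convert H_f = 410 kJ/kg = 410000 J/kg
dT = 2 * gamma_SL * T_bulk / (rho * H_f * R)
dT = 2 * 1.39 * 1811 / (3256 * 410000 * 1.1e-08)
dT = 342.8 K

342.8


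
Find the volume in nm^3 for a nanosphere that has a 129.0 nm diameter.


Radius r = 129.0/2 = 64.5 nm
Volume V = (4/3) * pi * r^3
V = (4/3) * pi * (64.5)^3
V = 1124003.73 nm^3

1124003.73


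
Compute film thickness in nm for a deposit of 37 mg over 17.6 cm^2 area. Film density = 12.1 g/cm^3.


Convert: m = 37 mg = 3.7000e-05 kg, A = 17.6 cm^2 = 1.7600e-03 m^2, rho = 12.1 g/cm^3 = 12100 kg/m^3
t = m / (A * rho)
t = 3.7000e-05 / (1.7600e-03 * 12100)
t = 1.7374e-06 m = 1737.4 nm

1737.4


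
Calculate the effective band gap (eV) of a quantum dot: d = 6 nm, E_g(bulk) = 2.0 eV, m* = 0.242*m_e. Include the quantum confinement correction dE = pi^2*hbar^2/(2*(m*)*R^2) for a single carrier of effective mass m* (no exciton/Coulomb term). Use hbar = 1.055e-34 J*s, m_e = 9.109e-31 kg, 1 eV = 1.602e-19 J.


Radius R = 6/2 nm = 3e-09 m
Confinement energy dE = pi^2 * hbar^2 / (2 * m_eff * m_e * R^2)
dE = pi^2 * (1.055e-34)^2 / (2 * 0.242 * 9.109e-31 * (3e-09)^2) J, divided by 1.602e-19 J/eV
dE = 0.1728 eV
Total band gap = E_g(bulk) + dE = 2.0 + 0.1728 = 2.1728 eV

2.1728


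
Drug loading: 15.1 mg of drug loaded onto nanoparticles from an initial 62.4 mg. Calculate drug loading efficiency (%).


Drug loading efficiency = (drug loaded / drug initial) * 100
DLE = 15.1 / 62.4 * 100
DLE = 0.242 * 100
DLE = 24.2%

24.2


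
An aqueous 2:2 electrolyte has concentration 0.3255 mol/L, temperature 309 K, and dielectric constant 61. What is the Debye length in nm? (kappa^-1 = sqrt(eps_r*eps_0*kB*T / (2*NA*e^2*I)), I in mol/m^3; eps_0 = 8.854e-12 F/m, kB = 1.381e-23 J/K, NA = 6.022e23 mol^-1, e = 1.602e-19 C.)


Ionic strength I = 0.3255 * 2^2 * 1000 = 1302 mol/m^3
kappa^-1 = sqrt(61 * 8.854e-12 * 1.381e-23 * 309 / (2 * 6.022e23 * (1.602e-19)^2 * 1302))
kappa^-1 = 0.239 nm

0.239


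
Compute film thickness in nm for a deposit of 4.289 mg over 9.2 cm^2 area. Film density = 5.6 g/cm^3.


Convert: m = 4.289 mg = 4.2890e-06 kg, A = 9.2 cm^2 = 9.2000e-04 m^2, rho = 5.6 g/cm^3 = 5600 kg/m^3
t = m / (A * rho)
t = 4.2890e-06 / (9.2000e-04 * 5600)
t = 8.3249e-07 m = 832.5 nm

832.5


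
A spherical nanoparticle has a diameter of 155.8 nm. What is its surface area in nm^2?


Radius r = 155.8/2 = 77.9 nm
Surface area SA = 4 * pi * r^2
SA = 4 * pi * (77.9)^2
SA = 76257.89 nm^2

76257.89


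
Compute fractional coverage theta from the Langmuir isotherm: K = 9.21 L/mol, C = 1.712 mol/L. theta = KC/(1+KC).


Langmuir isotherm: theta = K*C / (1 + K*C)
K*C = 9.21 * 1.712 = 15.76752
theta = 15.76752 / (1 + 15.76752) = 15.76752 / 16.76752
theta = 0.9404

0.9404


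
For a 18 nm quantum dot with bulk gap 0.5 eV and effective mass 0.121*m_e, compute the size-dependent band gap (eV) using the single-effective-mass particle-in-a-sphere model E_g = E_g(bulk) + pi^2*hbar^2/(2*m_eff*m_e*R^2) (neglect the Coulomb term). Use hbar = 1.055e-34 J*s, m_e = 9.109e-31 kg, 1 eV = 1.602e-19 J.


Radius R = 18/2 nm = 9e-09 m
Confinement energy dE = pi^2 * hbar^2 / (2 * m_eff * m_e * R^2)
dE = pi^2 * (1.055e-34)^2 / (2 * 0.121 * 9.109e-31 * (9e-09)^2) J, divided by 1.602e-19 J/eV
dE = 0.0384 eV
Total band gap = E_g(bulk) + dE = 0.5 + 0.0384 = 0.5384 eV

0.5384


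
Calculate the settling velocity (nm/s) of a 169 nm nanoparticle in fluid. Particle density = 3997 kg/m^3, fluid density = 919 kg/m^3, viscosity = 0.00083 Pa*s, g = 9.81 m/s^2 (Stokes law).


Radius R = 169/2 nm = 8.45e-08 m
Density difference = 3997 - 919 = 3078 kg/m^3
v = 2 * R^2 * (rho_p - rho_f) * g / (9 * eta)
v = 2 * (8.45e-08)^2 * 3078 * 9.81 / (9 * 0.00083)
v = 5.77245e-08 m/s = 57.7245 nm/s

57.7245


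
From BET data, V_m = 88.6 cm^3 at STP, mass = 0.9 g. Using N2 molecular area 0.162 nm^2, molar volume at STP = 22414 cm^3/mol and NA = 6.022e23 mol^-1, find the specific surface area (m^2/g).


Number of moles in monolayer = V_m / 22414 = 88.6 / 22414 = 0.00395289
Number of molecules = moles * NA = 0.00395289 * 6.022e23
SA = molecules * sigma / mass
SA = (88.6 / 22414) * 6.022e23 * 0.162e-18 / 0.9
SA = 428.5 m^2/g

428.5


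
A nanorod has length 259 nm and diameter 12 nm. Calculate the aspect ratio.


Aspect ratio AR = length / diameter
AR = 259 / 12
AR = 21.58

21.58


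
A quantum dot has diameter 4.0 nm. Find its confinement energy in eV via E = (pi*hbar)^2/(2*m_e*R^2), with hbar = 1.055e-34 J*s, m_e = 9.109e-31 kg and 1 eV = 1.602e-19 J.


Radius R = 4.0/2 = 2 nm = 2e-09 m
E = (pi * 1.055e-34)^2 / (2 * 9.109e-31 * (2e-09)^2)
E(J) = 1.50745e-20
E = E(J) / 1.602e-19 = 0.0941 eV

0.0941


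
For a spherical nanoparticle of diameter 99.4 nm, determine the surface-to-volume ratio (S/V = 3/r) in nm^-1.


Radius r = 99.4/2 = 49.7 nm
S/V = 3 / r = 3 / 49.7
S/V = 0.0604 nm^-1

0.0604


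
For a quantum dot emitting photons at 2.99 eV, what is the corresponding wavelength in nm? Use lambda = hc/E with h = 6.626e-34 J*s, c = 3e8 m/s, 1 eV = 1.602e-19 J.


Convert energy: E = 2.99 eV = 2.99 * 1.602e-19 = 4.78998e-19 J
lambda = h*c / E = 6.626e-34 * 3e8 / 4.78998e-19
lambda = 4.14991e-07 m = 415.0 nm

415.0


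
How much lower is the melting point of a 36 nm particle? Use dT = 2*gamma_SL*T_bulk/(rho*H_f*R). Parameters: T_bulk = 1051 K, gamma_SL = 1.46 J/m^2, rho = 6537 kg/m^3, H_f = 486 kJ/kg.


Radius R = 36/2 = 18 nm = 1.8e-08 m
Convert H_f = 486 kJ/kg = 486000 J/kg
dT = 2 * gamma_SL * T_bulk / (rho * H_f * R)
dT = 2 * 1.46 * 1051 / (6537 * 486000 * 1.8e-08)
dT = 53.7 K

53.7
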